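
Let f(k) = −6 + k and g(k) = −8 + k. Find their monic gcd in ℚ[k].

By polynomial division,
  k − 6 = (k − 8) + (2)
  k − 8 = ((1/2)k − 4)(2) + (0)
The last nonzero remainder is the constant 2, so the polynomials are coprime and gcd = 1.

1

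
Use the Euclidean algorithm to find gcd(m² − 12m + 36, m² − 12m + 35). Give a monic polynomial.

1

Repeated division with remainder:
  m² − 12m + 36 = (m² − 12m + 35) + (1)
  m² − 12m + 35 = (m² − 12m + 35)(1) + (0)
The last nonzero remainder is the constant 1, so the polynomials are coprime and gcd = 1.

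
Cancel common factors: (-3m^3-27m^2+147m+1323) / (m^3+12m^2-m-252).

(-3m+21)/(m-4)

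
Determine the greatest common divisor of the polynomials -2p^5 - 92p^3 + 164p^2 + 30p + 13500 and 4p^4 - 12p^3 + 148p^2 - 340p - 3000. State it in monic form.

p^3 - 6p^2 + 55p - 250

Apply the Euclidean algorithm:
  -2p^5 - 92p^3 + 164p^2 + 30p + 13500 = (-(1/2)p - 3/2)(4p^4 - 12p^3 + 148p^2 - 340p - 3000) + (-36p^3 + 216p^2 - 1980p + 9000)
  4p^4 - 12p^3 + 148p^2 - 340p - 3000 = (-(1/9)p - 1/3)(-36p^3 + 216p^2 - 1980p + 9000) + (0)
Last nonzero remainder: -36p^3 + 216p^2 - 1980p + 9000. Dividing through by -36 gives the monic gcd p^3 - 6p^2 + 55p - 250.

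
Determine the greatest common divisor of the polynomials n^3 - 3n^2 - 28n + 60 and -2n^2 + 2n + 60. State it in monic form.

n^2 - n - 30

Repeated division with remainder:
  n^3 - 3n^2 - 28n + 60 = (-(1/2)n + 1)(-2n^2 + 2n + 60) + (0)
Last nonzero remainder: -2n^2 + 2n + 60. Dividing through by -2 gives the monic gcd n^2 - n - 30.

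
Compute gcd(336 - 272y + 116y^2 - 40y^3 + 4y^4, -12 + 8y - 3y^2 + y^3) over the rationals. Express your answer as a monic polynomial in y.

By polynomial division,
  4y^4 - 40y^3 + 116y^2 - 272y + 336 = (4y - 28)(y^3 - 3y^2 + 8y - 12) + (0)
The last nonzero remainder y^3 - 3y^2 + 8y - 12 is already monic.

-12 + 8y - 3y^2 + y^3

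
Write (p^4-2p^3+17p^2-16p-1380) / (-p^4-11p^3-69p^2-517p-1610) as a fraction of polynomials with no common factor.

(-p+6)/(p+7)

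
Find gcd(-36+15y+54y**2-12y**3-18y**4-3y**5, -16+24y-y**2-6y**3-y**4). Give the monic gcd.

4-7y+2y**2+y**3

Repeated division with remainder:
  -3y**5-18y**4-12y**3+54y**2+15y-36 = (3y)(-y**4-6y**3-y**2+24y-16) + (-9y**3-18y**2+63y-36)
  -y**4-6y**3-y**2+24y-16 = ((1/9)y+4/9)(-9y**3-18y**2+63y-36) + (0)
Last nonzero remainder: -9y**3-18y**2+63y-36. Dividing through by -9 gives the monic gcd y**3+2y**2-7y+4.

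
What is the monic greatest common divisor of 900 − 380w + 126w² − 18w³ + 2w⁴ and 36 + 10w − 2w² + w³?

18 − 4w + w²

Apply the Euclidean algorithm:
  2w⁴ − 18w³ + 126w² − 380w + 900 = (2w − 14)(w³ − 2w² + 10w + 36) + (78w² − 312w + 1404)
  w³ − 2w² + 10w + 36 = ((1/78)w + 1/39)(78w² − 312w + 1404) + (0)
Last nonzero remainder: 78w² − 312w + 1404. Dividing through by 78 gives the monic gcd w² − 4w + 18.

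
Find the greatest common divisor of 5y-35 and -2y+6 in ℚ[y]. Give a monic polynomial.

1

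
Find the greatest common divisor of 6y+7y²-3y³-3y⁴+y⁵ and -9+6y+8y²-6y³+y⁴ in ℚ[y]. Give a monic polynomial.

Apply the Euclidean algorithm:
  y⁵-3y⁴-3y³+7y²+6y = (y+3)(y⁴-6y³+8y²+6y-9) + (7y³-23y²-3y+27)
  y⁴-6y³+8y²+6y-9 = ((1/7)y-19/49)(7y³-23y²-3y+27) + (-(24/49)y²+(48/49)y+72/49)
  7y³-23y²-3y+27 = (-(343/24)y+147/8)(-(24/49)y²+(48/49)y+72/49) + (0)
Last nonzero remainder: -(24/49)y²+(48/49)y+72/49. Dividing through by -24/49 gives the monic gcd y²-2y-3.

-3-2y+y²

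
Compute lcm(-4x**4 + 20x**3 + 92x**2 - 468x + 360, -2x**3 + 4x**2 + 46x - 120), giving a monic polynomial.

x**5 - 9x**4 - 3x**3 + 209x**2 - 558x + 360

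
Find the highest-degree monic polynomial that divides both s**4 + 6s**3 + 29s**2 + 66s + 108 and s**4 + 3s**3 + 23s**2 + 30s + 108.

Apply the Euclidean algorithm:
  s**4 + 6s**3 + 29s**2 + 66s + 108 = (s**4 + 3s**3 + 23s**2 + 30s + 108) + (3s**3 + 6s**2 + 36s)
  s**4 + 3s**3 + 23s**2 + 30s + 108 = ((1/3)s + 1/3)(3s**3 + 6s**2 + 36s) + (9s**2 + 18s + 108)
  3s**3 + 6s**2 + 36s = ((1/3)s)(9s**2 + 18s + 108) + (0)
Last nonzero remainder: 9s**2 + 18s + 108. Dividing through by 9 gives the monic gcd s**2 + 2s + 12.

s**2 + 2s + 12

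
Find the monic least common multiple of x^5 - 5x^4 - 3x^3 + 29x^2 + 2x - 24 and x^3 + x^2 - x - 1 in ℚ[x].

By polynomial division,
  x^5 - 5x^4 - 3x^3 + 29x^2 + 2x - 24 = (x^2 - 6x + 4)(x^3 + x^2 - x - 1) + (20x^2 - 20)
  x^3 + x^2 - x - 1 = ((1/20)x + 1/20)(20x^2 - 20) + (0)
Last nonzero remainder: 20x^2 - 20. Dividing through by 20 gives the monic gcd x^2 - 1.
Then lcm(f, g) = f·g / gcd(f, g); expanding and making the result monic gives the answer.

x^6 - 4x^5 - 8x^4 + 26x^3 + 31x^2 - 22x - 24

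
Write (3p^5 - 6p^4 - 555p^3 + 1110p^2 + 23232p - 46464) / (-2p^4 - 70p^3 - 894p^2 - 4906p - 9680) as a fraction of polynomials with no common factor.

(-3p^3 + 63p^2 - 378p + 528)/(2p^2 + 32p + 110)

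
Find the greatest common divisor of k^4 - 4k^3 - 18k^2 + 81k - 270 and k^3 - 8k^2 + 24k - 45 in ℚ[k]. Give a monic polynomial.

By polynomial division,
  k^4 - 4k^3 - 18k^2 + 81k - 270 = (k + 4)(k^3 - 8k^2 + 24k - 45) + (-10k^2 + 30k - 90)
  k^3 - 8k^2 + 24k - 45 = (-(1/10)k + 1/2)(-10k^2 + 30k - 90) + (0)
Last nonzero remainder: -10k^2 + 30k - 90. Dividing through by -10 gives the monic gcd k^2 - 3k + 9.

k^2 - 3k + 9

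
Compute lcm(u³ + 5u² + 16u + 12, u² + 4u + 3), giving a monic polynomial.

By polynomial division,
  u³ + 5u² + 16u + 12 = (u + 1)(u² + 4u + 3) + (9u + 9)
  u² + 4u + 3 = ((1/9)u + 1/3)(9u + 9) + (0)
Last nonzero remainder: 9u + 9. Dividing through by 9 gives the monic gcd u + 1.
Then lcm(f, g) = f·g / gcd(f, g); expanding and making the result monic gives the answer.

u⁴ + 8u³ + 31u² + 60u + 36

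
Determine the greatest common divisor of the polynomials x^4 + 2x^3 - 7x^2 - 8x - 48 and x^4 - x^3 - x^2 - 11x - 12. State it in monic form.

x^3 - 2x^2 + x - 12

By polynomial division,
  x^4 + 2x^3 - 7x^2 - 8x - 48 = (x^4 - x^3 - x^2 - 11x - 12) + (3x^3 - 6x^2 + 3x - 36)
  x^4 - x^3 - x^2 - 11x - 12 = ((1/3)x + 1/3)(3x^3 - 6x^2 + 3x - 36) + (0)
Last nonzero remainder: 3x^3 - 6x^2 + 3x - 36. Dividing through by 3 gives the monic gcd x^3 - 2x^2 + x - 12.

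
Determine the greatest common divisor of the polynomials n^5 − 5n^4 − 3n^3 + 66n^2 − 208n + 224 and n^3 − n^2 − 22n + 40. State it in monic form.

n^2 − 6n + 8

Apply the Euclidean algorithm:
  n^5 − 5n^4 − 3n^3 + 66n^2 − 208n + 224 = (n^2 − 4n + 15)(n^3 − n^2 − 22n + 40) + (−47n^2 + 282n − 376)
  n^3 − n^2 − 22n + 40 = (−(1/47)n − 5/47)(−47n^2 + 282n − 376) + (0)
Last nonzero remainder: −47n^2 + 282n − 376. Dividing through by −47 gives the monic gcd n^2 − 6n + 8.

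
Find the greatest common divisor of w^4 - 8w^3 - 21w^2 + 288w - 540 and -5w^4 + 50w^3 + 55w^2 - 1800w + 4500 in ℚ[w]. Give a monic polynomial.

By polynomial division,
  w^4 - 8w^3 - 21w^2 + 288w - 540 = (-1/5)(-5w^4 + 50w^3 + 55w^2 - 1800w + 4500) + (2w^3 - 10w^2 - 72w + 360)
  -5w^4 + 50w^3 + 55w^2 - 1800w + 4500 = (-(5/2)w + 25/2)(2w^3 - 10w^2 - 72w + 360) + (0)
Last nonzero remainder: 2w^3 - 10w^2 - 72w + 360. Dividing through by 2 gives the monic gcd w^3 - 5w^2 - 36w + 180.

w^3 - 5w^2 - 36w + 180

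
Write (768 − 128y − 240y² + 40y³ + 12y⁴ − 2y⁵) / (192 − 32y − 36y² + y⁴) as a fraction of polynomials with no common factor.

(16 + 4y − 2y²)/(4 + y)

Euclidean algorithm in ℚ[y]:
  −2y⁵ + 12y⁴ + 40y³ − 240y² − 128y + 768 = (−2y + 12)(y⁴ − 36y² − 32y + 192) + (−32y³ + 128y² + 640y − 1536)
  y⁴ − 36y² − 32y + 192 = (−(1/32)y − 1/8)(−32y³ + 128y² + 640y − 1536) + (0)
Last nonzero remainder: −32y³ + 128y² + 640y − 1536. Dividing through by −32 gives the monic gcd y³ − 4y² − 20y + 48.
Cancel y³ − 4y² − 20y + 48 from numerator and denominator to get the reduced form.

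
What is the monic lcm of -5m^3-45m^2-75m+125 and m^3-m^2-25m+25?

By polynomial division,
  -5m^3-45m^2-75m+125 = (-5)(m^3-m^2-25m+25) + (-50m^2-200m+250)
  m^3-m^2-25m+25 = (-(1/50)m+1/10)(-50m^2-200m+250) + (0)
Last nonzero remainder: -50m^2-200m+250. Dividing through by -50 gives the monic gcd m^2+4m-5.
Then lcm(f, g) = f·g / gcd(f, g); expanding and making the result monic gives the answer.

m^4+4m^3-30m^2-100m+125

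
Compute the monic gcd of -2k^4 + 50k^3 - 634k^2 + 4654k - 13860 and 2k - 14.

Repeated division with remainder:
  -2k^4 + 50k^3 - 634k^2 + 4654k - 13860 = (-k^3 + 18k^2 - 191k + 990)(2k - 14) + (0)
Last nonzero remainder: 2k - 14. Dividing through by 2 gives the monic gcd k - 7.

k - 7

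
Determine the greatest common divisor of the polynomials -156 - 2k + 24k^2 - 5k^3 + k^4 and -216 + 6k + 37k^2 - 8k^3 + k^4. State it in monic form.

-6 - k + k^2

Euclidean algorithm in ℚ[k]:
  k^4 - 5k^3 + 24k^2 - 2k - 156 = (k^4 - 8k^3 + 37k^2 + 6k - 216) + (3k^3 - 13k^2 - 8k + 60)
  k^4 - 8k^3 + 37k^2 + 6k - 216 = ((1/3)k - 11/9)(3k^3 - 13k^2 - 8k + 60) + ((214/9)k^2 - (214/9)k - 428/3)
  3k^3 - 13k^2 - 8k + 60 = ((27/214)k - 45/107)((214/9)k^2 - (214/9)k - 428/3) + (0)
Last nonzero remainder: (214/9)k^2 - (214/9)k - 428/3. Dividing through by 214/9 gives the monic gcd k^2 - k - 6.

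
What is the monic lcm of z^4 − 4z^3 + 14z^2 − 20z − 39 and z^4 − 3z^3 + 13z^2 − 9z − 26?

z^5 − 6z^4 + 22z^3 − 48z^2 + z + 78

By polynomial division,
  z^4 − 4z^3 + 14z^2 − 20z − 39 = (z^4 − 3z^3 + 13z^2 − 9z − 26) + (−z^3 + z^2 − 11z − 13)
  z^4 − 3z^3 + 13z^2 − 9z − 26 = (−z + 2)(−z^3 + z^2 − 11z − 13) + (0)
Last nonzero remainder: −z^3 + z^2 − 11z − 13. Dividing through by −1 gives the monic gcd z^3 − z^2 + 11z + 13.
Then lcm(f, g) = f·g / gcd(f, g); expanding and making the result monic gives the answer.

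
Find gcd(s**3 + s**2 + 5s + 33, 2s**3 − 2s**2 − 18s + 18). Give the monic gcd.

s + 3

Euclidean algorithm in ℚ[s]:
  s**3 + s**2 + 5s + 33 = (1/2)(2s**3 − 2s**2 − 18s + 18) + (2s**2 + 14s + 24)
  2s**3 − 2s**2 − 18s + 18 = (s − 8)(2s**2 + 14s + 24) + (70s + 210)
  2s**2 + 14s + 24 = ((1/35)s + 4/35)(70s + 210) + (0)
Last nonzero remainder: 70s + 210. Dividing through by 70 gives the monic gcd s + 3.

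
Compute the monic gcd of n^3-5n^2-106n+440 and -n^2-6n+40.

n^2+6n-40

By polynomial division,
  n^3-5n^2-106n+440 = (-n+11)(-n^2-6n+40) + (0)
Last nonzero remainder: -n^2-6n+40. Dividing through by -1 gives the monic gcd n^2+6n-40.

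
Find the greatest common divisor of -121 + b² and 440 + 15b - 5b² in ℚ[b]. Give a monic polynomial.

By polynomial division,
  b² - 121 = (-1/5)(-5b² + 15b + 440) + (3b - 33)
  -5b² + 15b + 440 = (-(5/3)b - 40/3)(3b - 33) + (0)
Last nonzero remainder: 3b - 33. Dividing through by 3 gives the monic gcd b - 11.

-11 + b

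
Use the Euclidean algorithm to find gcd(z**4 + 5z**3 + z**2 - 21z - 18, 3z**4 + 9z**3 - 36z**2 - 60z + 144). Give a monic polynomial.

Repeated division with remainder:
  z**4 + 5z**3 + z**2 - 21z - 18 = (1/3)(3z**4 + 9z**3 - 36z**2 - 60z + 144) + (2z**3 + 13z**2 - z - 66)
  3z**4 + 9z**3 - 36z**2 - 60z + 144 = ((3/2)z - 21/4)(2z**3 + 13z**2 - z - 66) + ((135/4)z**2 + (135/4)z - 405/2)
  2z**3 + 13z**2 - z - 66 = ((8/135)z + 44/135)((135/4)z**2 + (135/4)z - 405/2) + (0)
Last nonzero remainder: (135/4)z**2 + (135/4)z - 405/2. Dividing through by 135/4 gives the monic gcd z**2 + z - 6.

z**2 + z - 6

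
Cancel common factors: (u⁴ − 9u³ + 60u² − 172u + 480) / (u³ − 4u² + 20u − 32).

(u² − 7u + 30)/(u − 2)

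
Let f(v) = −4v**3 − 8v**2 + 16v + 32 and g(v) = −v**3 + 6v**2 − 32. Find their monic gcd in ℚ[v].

v + 2

Repeated division with remainder:
  −4v**3 − 8v**2 + 16v + 32 = (4)(−v**3 + 6v**2 − 32) + (−32v**2 + 16v + 160)
  −v**3 + 6v**2 − 32 = ((1/32)v − 11/64)(−32v**2 + 16v + 160) + (−(9/4)v − 9/2)
  −32v**2 + 16v + 160 = ((128/9)v − 320/9)(−(9/4)v − 9/2) + (0)
Last nonzero remainder: −(9/4)v − 9/2. Dividing through by −9/4 gives the monic gcd v + 2.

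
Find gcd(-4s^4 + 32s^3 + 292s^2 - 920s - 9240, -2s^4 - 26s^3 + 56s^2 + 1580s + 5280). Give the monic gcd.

s^2 + 10s + 30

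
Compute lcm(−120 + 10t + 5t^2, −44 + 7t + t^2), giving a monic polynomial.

−264 − 2t + 13t^2 + t^3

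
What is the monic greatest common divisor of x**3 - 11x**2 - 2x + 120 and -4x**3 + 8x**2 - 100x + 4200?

x - 10

By polynomial division,
  x**3 - 11x**2 - 2x + 120 = (-1/4)(-4x**3 + 8x**2 - 100x + 4200) + (-9x**2 - 27x + 1170)
  -4x**3 + 8x**2 - 100x + 4200 = ((4/9)x - 20/9)(-9x**2 - 27x + 1170) + (-680x + 6800)
  -9x**2 - 27x + 1170 = ((9/680)x + 117/680)(-680x + 6800) + (0)
Last nonzero remainder: -680x + 6800. Dividing through by -680 gives the monic gcd x - 10.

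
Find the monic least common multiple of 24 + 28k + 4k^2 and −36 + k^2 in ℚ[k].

Apply the Euclidean algorithm:
  4k^2 + 28k + 24 = (4)(k^2 − 36) + (28k + 168)
  k^2 − 36 = ((1/28)k − 3/14)(28k + 168) + (0)
Last nonzero remainder: 28k + 168. Dividing through by 28 gives the monic gcd k + 6.
Then lcm(f, g) = f·g / gcd(f, g); expanding and making the result monic gives the answer.

−36 − 36k + k^2 + k^3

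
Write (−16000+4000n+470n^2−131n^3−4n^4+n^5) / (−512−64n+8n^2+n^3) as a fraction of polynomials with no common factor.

Apply the Euclidean algorithm:
  n^5−4n^4−131n^3+470n^2+4000n−16000 = (n^2−12n+29)(n^3+8n^2−64n−512) + (−18n^2−288n−1152)
  n^3+8n^2−64n−512 = (−(1/18)n+4/9)(−18n^2−288n−1152) + (0)
Last nonzero remainder: −18n^2−288n−1152. Dividing through by −18 gives the monic gcd n^2+16n+64.
Cancel n^2+16n+64 from numerator and denominator to get the reduced form.

(−250+125n−20n^2+n^3)/(−8+n)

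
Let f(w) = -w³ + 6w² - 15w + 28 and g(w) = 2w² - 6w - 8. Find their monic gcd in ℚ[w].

Repeated division with remainder:
  -w³ + 6w² - 15w + 28 = (-(1/2)w + 3/2)(2w² - 6w - 8) + (-10w + 40)
  2w² - 6w - 8 = (-(1/5)w - 1/5)(-10w + 40) + (0)
Last nonzero remainder: -10w + 40. Dividing through by -10 gives the monic gcd w - 4.

w - 4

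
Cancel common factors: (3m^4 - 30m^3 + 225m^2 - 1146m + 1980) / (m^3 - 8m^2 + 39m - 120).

(3m^3 - 15m^2 + 150m - 396)/(m^2 - 3m + 24)

By polynomial division,
  3m^4 - 30m^3 + 225m^2 - 1146m + 1980 = (3m - 6)(m^3 - 8m^2 + 39m - 120) + (60m^2 - 552m + 1260)
  m^3 - 8m^2 + 39m - 120 = ((1/60)m + 1/50)(60m^2 - 552m + 1260) + ((726/25)m - 726/5)
  60m^2 - 552m + 1260 = ((250/121)m - 1050/121)((726/25)m - 726/5) + (0)
Last nonzero remainder: (726/25)m - 726/5. Dividing through by 726/25 gives the monic gcd m - 5.
Cancel m - 5 from numerator and denominator to get the reduced form.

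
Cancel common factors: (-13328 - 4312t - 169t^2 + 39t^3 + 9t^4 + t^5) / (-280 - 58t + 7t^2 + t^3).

Apply the Euclidean algorithm:
  t^5 + 9t^4 + 39t^3 - 169t^2 - 4312t - 13328 = (t^2 + 2t + 83)(t^3 + 7t^2 - 58t - 280) + (-354t^2 + 1062t + 9912)
  t^3 + 7t^2 - 58t - 280 = (-(1/354)t - 5/177)(-354t^2 + 1062t + 9912) + (0)
Last nonzero remainder: -354t^2 + 1062t + 9912. Dividing through by -354 gives the monic gcd t^2 - 3t - 28.
Cancel t^2 - 3t - 28 from numerator and denominator to get the reduced form.

(476 + 103t + 12t^2 + t^3)/(10 + t)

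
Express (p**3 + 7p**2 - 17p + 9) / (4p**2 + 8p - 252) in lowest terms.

By polynomial division,
  p**3 + 7p**2 - 17p + 9 = ((1/4)p + 5/4)(4p**2 + 8p - 252) + (36p + 324)
  4p**2 + 8p - 252 = ((1/9)p - 7/9)(36p + 324) + (0)
Last nonzero remainder: 36p + 324. Dividing through by 36 gives the monic gcd p + 9.
Cancel p + 9 from numerator and denominator to get the reduced form.

(p**2 - 2p + 1)/(4p - 28)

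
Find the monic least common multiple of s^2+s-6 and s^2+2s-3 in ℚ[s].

s^3-7s+6

Repeated division with remainder:
  s^2+s-6 = (s^2+2s-3) + (-s-3)
  s^2+2s-3 = (-s+1)(-s-3) + (0)
Last nonzero remainder: -s-3. Dividing through by -1 gives the monic gcd s+3.
Then lcm(f, g) = f·g / gcd(f, g); expanding and making the result monic gives the answer.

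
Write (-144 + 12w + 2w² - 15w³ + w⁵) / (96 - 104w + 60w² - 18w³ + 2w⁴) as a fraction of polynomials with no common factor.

(9 + 6w + w²)/(-6 + 2w)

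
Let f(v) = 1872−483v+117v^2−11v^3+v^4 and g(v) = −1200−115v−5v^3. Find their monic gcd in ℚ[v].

48−5v+v^2

Apply the Euclidean algorithm:
  v^4−11v^3+117v^2−483v+1872 = (−(1/5)v+11/5)(−5v^3−115v−1200) + (94v^2−470v+4512)
  −5v^3−115v−1200 = (−(5/94)v−25/94)(94v^2−470v+4512) + (0)
Last nonzero remainder: 94v^2−470v+4512. Dividing through by 94 gives the monic gcd v^2−5v+48.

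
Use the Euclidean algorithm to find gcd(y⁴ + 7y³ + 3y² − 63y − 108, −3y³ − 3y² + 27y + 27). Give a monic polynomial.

By polynomial division,
  y⁴ + 7y³ + 3y² − 63y − 108 = (−(1/3)y − 2)(−3y³ − 3y² + 27y + 27) + (6y² − 54)
  −3y³ − 3y² + 27y + 27 = (−(1/2)y − 1/2)(6y² − 54) + (0)
Last nonzero remainder: 6y² − 54. Dividing through by 6 gives the monic gcd y² − 9.

y² − 9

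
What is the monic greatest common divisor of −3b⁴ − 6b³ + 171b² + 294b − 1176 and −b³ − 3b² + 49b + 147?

b² − 49

By polynomial division,
  −3b⁴ − 6b³ + 171b² + 294b − 1176 = (3b − 3)(−b³ − 3b² + 49b + 147) + (15b² − 735)
  −b³ − 3b² + 49b + 147 = (−(1/15)b − 1/5)(15b² − 735) + (0)
Last nonzero remainder: 15b² − 735. Dividing through by 15 gives the monic gcd b² − 49.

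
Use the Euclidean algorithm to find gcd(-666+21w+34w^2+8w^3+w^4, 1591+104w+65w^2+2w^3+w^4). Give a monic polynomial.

37+5w+w^2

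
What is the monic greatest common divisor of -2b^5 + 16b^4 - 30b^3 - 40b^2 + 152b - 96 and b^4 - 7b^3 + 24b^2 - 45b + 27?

b^2 - 4b + 3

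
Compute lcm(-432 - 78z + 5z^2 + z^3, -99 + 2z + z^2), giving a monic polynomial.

-4752 - 1290z - 23z^2 + 16z^3 + z^4

Repeated division with remainder:
  z^3 + 5z^2 - 78z - 432 = (z + 3)(z^2 + 2z - 99) + (15z - 135)
  z^2 + 2z - 99 = ((1/15)z + 11/15)(15z - 135) + (0)
Last nonzero remainder: 15z - 135. Dividing through by 15 gives the monic gcd z - 9.
Then lcm(f, g) = f·g / gcd(f, g); expanding and making the result monic gives the answer.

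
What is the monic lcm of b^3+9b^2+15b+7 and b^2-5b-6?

b^4+3b^3-39b^2-83b-42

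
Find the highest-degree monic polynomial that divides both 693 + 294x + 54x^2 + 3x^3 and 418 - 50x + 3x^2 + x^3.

11 + x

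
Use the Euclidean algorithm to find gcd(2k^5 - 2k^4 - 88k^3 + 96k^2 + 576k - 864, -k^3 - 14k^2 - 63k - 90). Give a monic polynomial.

By polynomial division,
  2k^5 - 2k^4 - 88k^3 + 96k^2 + 576k - 864 = (-2k^2 + 30k - 206)(-k^3 - 14k^2 - 63k - 90) + (-1078k^2 - 9702k - 19404)
  -k^3 - 14k^2 - 63k - 90 = ((1/1078)k + 5/1078)(-1078k^2 - 9702k - 19404) + (0)
Last nonzero remainder: -1078k^2 - 9702k - 19404. Dividing through by -1078 gives the monic gcd k^2 + 9k + 18.

k^2 + 9k + 18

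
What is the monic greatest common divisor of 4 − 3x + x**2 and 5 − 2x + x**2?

1

Apply the Euclidean algorithm:
  x**2 − 3x + 4 = (x**2 − 2x + 5) + (−x − 1)
  x**2 − 2x + 5 = (−x + 3)(−x − 1) + (8)
  −x − 1 = (−(1/8)x − 1/8)(8) + (0)
The last nonzero remainder is the constant 8, so the polynomials are coprime and gcd = 1.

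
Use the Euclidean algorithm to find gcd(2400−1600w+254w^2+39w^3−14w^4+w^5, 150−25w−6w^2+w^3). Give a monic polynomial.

Repeated division with remainder:
  w^5−14w^4+39w^3+254w^2−1600w+2400 = (w^2−8w+16)(w^3−6w^2−25w+150) + (0)
The last nonzero remainder w^3−6w^2−25w+150 is already monic.

150−25w−6w^2+w^3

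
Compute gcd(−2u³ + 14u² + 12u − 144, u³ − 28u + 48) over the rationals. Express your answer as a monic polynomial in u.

By polynomial division,
  −2u³ + 14u² + 12u − 144 = (−2)(u³ − 28u + 48) + (14u² − 44u − 48)
  u³ − 28u + 48 = ((1/14)u + 11/49)(14u² − 44u − 48) + (−(720/49)u + 2880/49)
  14u² − 44u − 48 = (−(343/360)u − 49/60)(−(720/49)u + 2880/49) + (0)
Last nonzero remainder: −(720/49)u + 2880/49. Dividing through by −720/49 gives the monic gcd u − 4.

u − 4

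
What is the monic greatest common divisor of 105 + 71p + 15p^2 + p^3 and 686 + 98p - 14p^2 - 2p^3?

7 + p

By polynomial division,
  p^3 + 15p^2 + 71p + 105 = (-1/2)(-2p^3 - 14p^2 + 98p + 686) + (8p^2 + 120p + 448)
  -2p^3 - 14p^2 + 98p + 686 = (-(1/4)p + 2)(8p^2 + 120p + 448) + (-30p - 210)
  8p^2 + 120p + 448 = (-(4/15)p - 32/15)(-30p - 210) + (0)
Last nonzero remainder: -30p - 210. Dividing through by -30 gives the monic gcd p + 7.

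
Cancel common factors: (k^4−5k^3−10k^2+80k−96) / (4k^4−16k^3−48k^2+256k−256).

Repeated division with remainder:
  k^4−5k^3−10k^2+80k−96 = (1/4)(4k^4−16k^3−48k^2+256k−256) + (−k^3+2k^2+16k−32)
  4k^4−16k^3−48k^2+256k−256 = (−4k+8)(−k^3+2k^2+16k−32) + (0)
Last nonzero remainder: −k^3+2k^2+16k−32. Dividing through by −1 gives the monic gcd k^3−2k^2−16k+32.
Cancel k^3−2k^2−16k+32 from numerator and denominator to get the reduced form.

(k−3)/(4k−8)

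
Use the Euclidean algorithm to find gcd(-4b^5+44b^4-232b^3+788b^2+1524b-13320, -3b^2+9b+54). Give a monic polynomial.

b^2-3b-18

Euclidean algorithm in ℚ[b]:
  -4b^5+44b^4-232b^3+788b^2+1524b-13320 = ((4/3)b^3-(32/3)b^2+(208/3)b-740/3)(-3b^2+9b+54) + (0)
Last nonzero remainder: -3b^2+9b+54. Dividing through by -3 gives the monic gcd b^2-3b-18.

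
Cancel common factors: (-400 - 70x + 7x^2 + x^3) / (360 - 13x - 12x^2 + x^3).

Repeated division with remainder:
  x^3 + 7x^2 - 70x - 400 = (x^3 - 12x^2 - 13x + 360) + (19x^2 - 57x - 760)
  x^3 - 12x^2 - 13x + 360 = ((1/19)x - 9/19)(19x^2 - 57x - 760) + (0)
Last nonzero remainder: 19x^2 - 57x - 760. Dividing through by 19 gives the monic gcd x^2 - 3x - 40.
Cancel x^2 - 3x - 40 from numerator and denominator to get the reduced form.

(10 + x)/(-9 + x)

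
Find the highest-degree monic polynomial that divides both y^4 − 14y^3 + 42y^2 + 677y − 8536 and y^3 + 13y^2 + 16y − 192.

By polynomial division,
  y^4 − 14y^3 + 42y^2 + 677y − 8536 = (y − 27)(y^3 + 13y^2 + 16y − 192) + (377y^2 + 1301y − 13720)
  y^3 + 13y^2 + 16y − 192 = ((1/377)y + 3600/142129)(377y^2 + 1301y − 13720) + ((2762904/142129)y + 22103232/142129)
  377y^2 + 1301y − 13720 = ((53582633/2762904)y − 243751235/2762904)((2762904/142129)y + 22103232/142129) + (0)
Last nonzero remainder: (2762904/142129)y + 22103232/142129. Dividing through by 2762904/142129 gives the monic gcd y + 8.

y + 8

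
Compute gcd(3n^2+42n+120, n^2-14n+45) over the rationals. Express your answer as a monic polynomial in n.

By polynomial division,
  3n^2+42n+120 = (3)(n^2-14n+45) + (84n-15)
  n^2-14n+45 = ((1/84)n-129/784)(84n-15) + (33345/784)
  84n-15 = ((21952/11115)n-784/2223)(33345/784) + (0)
The last nonzero remainder is the constant 33345/784, so the polynomials are coprime and gcd = 1.

1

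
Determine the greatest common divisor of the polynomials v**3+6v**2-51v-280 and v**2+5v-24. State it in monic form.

v+8

Apply the Euclidean algorithm:
  v**3+6v**2-51v-280 = (v+1)(v**2+5v-24) + (-32v-256)
  v**2+5v-24 = (-(1/32)v+3/32)(-32v-256) + (0)
Last nonzero remainder: -32v-256. Dividing through by -32 gives the monic gcd v+8.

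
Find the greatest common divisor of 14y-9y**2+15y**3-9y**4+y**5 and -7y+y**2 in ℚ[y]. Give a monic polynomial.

By polynomial division,
  y**5-9y**4+15y**3-9y**2+14y = (y**3-2y**2+y-2)(y**2-7y) + (0)
The last nonzero remainder y**2-7y is already monic.

-7y+y**2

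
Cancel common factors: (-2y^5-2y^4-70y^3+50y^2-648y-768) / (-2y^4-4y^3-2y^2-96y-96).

(y^2+3y+32)/(y+4)

By polynomial division,
  -2y^5-2y^4-70y^3+50y^2-648y-768 = (y-1)(-2y^4-4y^3-2y^2-96y-96) + (-72y^3+144y^2-648y-864)
  -2y^4-4y^3-2y^2-96y-96 = ((1/36)y+1/9)(-72y^3+144y^2-648y-864) + (0)
Last nonzero remainder: -72y^3+144y^2-648y-864. Dividing through by -72 gives the monic gcd y^3-2y^2+9y+12.
Cancel y^3-2y^2+9y+12 from numerator and denominator to get the reduced form.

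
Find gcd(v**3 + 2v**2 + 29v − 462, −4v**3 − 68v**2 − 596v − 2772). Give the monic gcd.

v**2 + 8v + 77

Apply the Euclidean algorithm:
  v**3 + 2v**2 + 29v − 462 = (−1/4)(−4v**3 − 68v**2 − 596v − 2772) + (−15v**2 − 120v − 1155)
  −4v**3 − 68v**2 − 596v − 2772 = ((4/15)v + 12/5)(−15v**2 − 120v − 1155) + (0)
Last nonzero remainder: −15v**2 − 120v − 1155. Dividing through by −15 gives the monic gcd v**2 + 8v + 77.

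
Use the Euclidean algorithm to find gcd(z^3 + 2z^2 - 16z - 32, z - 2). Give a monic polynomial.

Repeated division with remainder:
  z^3 + 2z^2 - 16z - 32 = (z^2 + 4z - 8)(z - 2) + (-48)
  z - 2 = (-(1/48)z + 1/24)(-48) + (0)
The last nonzero remainder is the constant -48, so the polynomials are coprime and gcd = 1.

1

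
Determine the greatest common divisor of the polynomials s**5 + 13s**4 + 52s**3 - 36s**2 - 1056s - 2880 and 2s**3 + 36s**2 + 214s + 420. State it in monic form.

s**2 + 11s + 30

By polynomial division,
  s**5 + 13s**4 + 52s**3 - 36s**2 - 1056s - 2880 = ((1/2)s**2 - (5/2)s + 35/2)(2s**3 + 36s**2 + 214s + 420) + (-341s**2 - 3751s - 10230)
  2s**3 + 36s**2 + 214s + 420 = (-(2/341)s - 14/341)(-341s**2 - 3751s - 10230) + (0)
Last nonzero remainder: -341s**2 - 3751s - 10230. Dividing through by -341 gives the monic gcd s**2 + 11s + 30.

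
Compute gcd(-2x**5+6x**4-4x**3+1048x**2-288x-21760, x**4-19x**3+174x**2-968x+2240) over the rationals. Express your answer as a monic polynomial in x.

x**2-13x+40

Euclidean algorithm in ℚ[x]:
  -2x**5+6x**4-4x**3+1048x**2-288x-21760 = (-2x-32)(x**4-19x**3+174x**2-968x+2240) + (-264x**3+4680x**2-26784x+49920)
  x**4-19x**3+174x**2-968x+2240 = (-(1/264)x+7/1452)(-264x**3+4680x**2-26784x+49920) + ((6048/121)x**2-(78624/121)x+241920/121)
  -264x**3+4680x**2-26784x+49920 = (-(1331/252)x+1573/63)((6048/121)x**2-(78624/121)x+241920/121) + (0)
Last nonzero remainder: (6048/121)x**2-(78624/121)x+241920/121. Dividing through by 6048/121 gives the monic gcd x**2-13x+40.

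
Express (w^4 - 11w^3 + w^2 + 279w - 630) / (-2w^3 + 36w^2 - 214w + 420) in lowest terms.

Apply the Euclidean algorithm:
  w^4 - 11w^3 + w^2 + 279w - 630 = (-(1/2)w - 7/2)(-2w^3 + 36w^2 - 214w + 420) + (20w^2 - 260w + 840)
  -2w^3 + 36w^2 - 214w + 420 = (-(1/10)w + 1/2)(20w^2 - 260w + 840) + (0)
Last nonzero remainder: 20w^2 - 260w + 840. Dividing through by 20 gives the monic gcd w^2 - 13w + 42.
Cancel w^2 - 13w + 42 from numerator and denominator to get the reduced form.

(-w^2 - 2w + 15)/(2w - 10)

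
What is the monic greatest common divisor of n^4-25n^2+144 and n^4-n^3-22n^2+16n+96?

Apply the Euclidean algorithm:
  n^4-25n^2+144 = (n^4-n^3-22n^2+16n+96) + (n^3-3n^2-16n+48)
  n^4-n^3-22n^2+16n+96 = (n+2)(n^3-3n^2-16n+48) + (0)
The last nonzero remainder n^3-3n^2-16n+48 is already monic.

n^3-3n^2-16n+48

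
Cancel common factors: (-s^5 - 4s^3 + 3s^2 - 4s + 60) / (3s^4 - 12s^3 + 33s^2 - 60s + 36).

By polynomial division,
  -s^5 - 4s^3 + 3s^2 - 4s + 60 = (-(1/3)s - 4/3)(3s^4 - 12s^3 + 33s^2 - 60s + 36) + (-9s^3 + 27s^2 - 72s + 108)
  3s^4 - 12s^3 + 33s^2 - 60s + 36 = (-(1/3)s + 1/3)(-9s^3 + 27s^2 - 72s + 108) + (0)
Last nonzero remainder: -9s^3 + 27s^2 - 72s + 108. Dividing through by -9 gives the monic gcd s^3 - 3s^2 + 8s - 12.
Cancel s^3 - 3s^2 + 8s - 12 from numerator and denominator to get the reduced form.

(-s^2 - 3s - 5)/(3s - 3)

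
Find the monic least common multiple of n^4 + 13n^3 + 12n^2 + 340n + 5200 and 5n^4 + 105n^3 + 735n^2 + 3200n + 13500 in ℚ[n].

Repeated division with remainder:
  n^4 + 13n^3 + 12n^2 + 340n + 5200 = (1/5)(5n^4 + 105n^3 + 735n^2 + 3200n + 13500) + (-8n^3 - 135n^2 - 300n + 2500)
  5n^4 + 105n^3 + 735n^2 + 3200n + 13500 = (-(5/8)n - 165/64)(-8n^3 - 135n^2 - 300n + 2500) + ((12765/64)n^2 + (63825/16)n + 319125/16)
  -8n^3 - 135n^2 - 300n + 2500 = (-(512/12765)n + 320/2553)((12765/64)n^2 + (63825/16)n + 319125/16) + (0)
Last nonzero remainder: (12765/64)n^2 + (63825/16)n + 319125/16. Dividing through by 12765/64 gives the monic gcd n^2 + 20n + 100.
Then lcm(f, g) = f·g / gcd(f, g); expanding and making the result monic gives the answer.

n^6 + 14n^5 + 52n^4 + 703n^3 + 5864n^2 + 14380n + 140400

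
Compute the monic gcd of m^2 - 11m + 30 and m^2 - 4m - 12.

By polynomial division,
  m^2 - 11m + 30 = (m^2 - 4m - 12) + (-7m + 42)
  m^2 - 4m - 12 = (-(1/7)m - 2/7)(-7m + 42) + (0)
Last nonzero remainder: -7m + 42. Dividing through by -7 gives the monic gcd m - 6.

m - 6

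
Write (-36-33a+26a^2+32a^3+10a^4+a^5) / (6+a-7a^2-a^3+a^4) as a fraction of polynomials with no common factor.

Euclidean algorithm in ℚ[a]:
  a^5+10a^4+32a^3+26a^2-33a-36 = (a+11)(a^4-a^3-7a^2+a+6) + (50a^3+102a^2-50a-102)
  a^4-a^3-7a^2+a+6 = ((1/50)a-38/625)(50a^3+102a^2-50a-102) + ((126/625)a^2-126/625)
  50a^3+102a^2-50a-102 = ((15625/63)a+10625/21)((126/625)a^2-126/625) + (0)
Last nonzero remainder: (126/625)a^2-126/625. Dividing through by 126/625 gives the monic gcd a^2-1.
Cancel a^2-1 from numerator and denominator to get the reduced form.

(36+33a+10a^2+a^3)/(-6-a+a^2)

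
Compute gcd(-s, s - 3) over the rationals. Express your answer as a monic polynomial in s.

1

By polynomial division,
  -s = (-1)(s - 3) + (-3)
  s - 3 = (-(1/3)s + 1)(-3) + (0)
The last nonzero remainder is the constant -3, so the polynomials are coprime and gcd = 1.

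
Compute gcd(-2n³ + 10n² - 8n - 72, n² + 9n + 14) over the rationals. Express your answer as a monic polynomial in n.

n + 2

Euclidean algorithm in ℚ[n]:
  -2n³ + 10n² - 8n - 72 = (-2n + 28)(n² + 9n + 14) + (-232n - 464)
  n² + 9n + 14 = (-(1/232)n - 7/232)(-232n - 464) + (0)
Last nonzero remainder: -232n - 464. Dividing through by -232 gives the monic gcd n + 2.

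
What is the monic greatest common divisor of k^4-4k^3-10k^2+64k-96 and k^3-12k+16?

k+4

Apply the Euclidean algorithm:
  k^4-4k^3-10k^2+64k-96 = (k-4)(k^3-12k+16) + (2k^2-32)
  k^3-12k+16 = ((1/2)k)(2k^2-32) + (4k+16)
  2k^2-32 = ((1/2)k-2)(4k+16) + (0)
Last nonzero remainder: 4k+16. Dividing through by 4 gives the monic gcd k+4.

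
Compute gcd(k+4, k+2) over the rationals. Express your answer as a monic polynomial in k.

Repeated division with remainder:
  k+4 = (k+2) + (2)
  k+2 = ((1/2)k+1)(2) + (0)
The last nonzero remainder is the constant 2, so the polynomials are coprime and gcd = 1.

1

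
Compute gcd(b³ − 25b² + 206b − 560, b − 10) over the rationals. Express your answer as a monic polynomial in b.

By polynomial division,
  b³ − 25b² + 206b − 560 = (b² − 15b + 56)(b − 10) + (0)
The last nonzero remainder b − 10 is already monic.

b − 10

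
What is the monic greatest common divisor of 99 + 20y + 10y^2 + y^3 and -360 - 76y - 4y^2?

9 + y

By polynomial division,
  y^3 + 10y^2 + 20y + 99 = (-(1/4)y + 9/4)(-4y^2 - 76y - 360) + (101y + 909)
  -4y^2 - 76y - 360 = (-(4/101)y - 40/101)(101y + 909) + (0)
Last nonzero remainder: 101y + 909. Dividing through by 101 gives the monic gcd y + 9.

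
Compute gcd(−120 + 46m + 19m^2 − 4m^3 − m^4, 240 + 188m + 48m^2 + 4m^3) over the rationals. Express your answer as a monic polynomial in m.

Apply the Euclidean algorithm:
  −m^4 − 4m^3 + 19m^2 + 46m − 120 = (−(1/4)m + 2)(4m^3 + 48m^2 + 188m + 240) + (−30m^2 − 270m − 600)
  4m^3 + 48m^2 + 188m + 240 = (−(2/15)m − 2/5)(−30m^2 − 270m − 600) + (0)
Last nonzero remainder: −30m^2 − 270m − 600. Dividing through by −30 gives the monic gcd m^2 + 9m + 20.

20 + 9m + m^2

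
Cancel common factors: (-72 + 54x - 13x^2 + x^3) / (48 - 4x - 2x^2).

(-18 + 9x - x^2)/(12 + 2x)

Euclidean algorithm in ℚ[x]:
  x^3 - 13x^2 + 54x - 72 = (-(1/2)x + 15/2)(-2x^2 - 4x + 48) + (108x - 432)
  -2x^2 - 4x + 48 = (-(1/54)x - 1/9)(108x - 432) + (0)
Last nonzero remainder: 108x - 432. Dividing through by 108 gives the monic gcd x - 4.
Cancel x - 4 from numerator and denominator to get the reduced form.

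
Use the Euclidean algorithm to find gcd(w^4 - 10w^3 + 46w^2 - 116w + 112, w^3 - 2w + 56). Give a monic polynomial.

w^2 - 4w + 14

By polynomial division,
  w^4 - 10w^3 + 46w^2 - 116w + 112 = (w - 10)(w^3 - 2w + 56) + (48w^2 - 192w + 672)
  w^3 - 2w + 56 = ((1/48)w + 1/12)(48w^2 - 192w + 672) + (0)
Last nonzero remainder: 48w^2 - 192w + 672. Dividing through by 48 gives the monic gcd w^2 - 4w + 14.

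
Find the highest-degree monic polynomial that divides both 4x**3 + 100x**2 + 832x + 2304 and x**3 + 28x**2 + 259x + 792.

By polynomial division,
  4x**3 + 100x**2 + 832x + 2304 = (4)(x**3 + 28x**2 + 259x + 792) + (-12x**2 - 204x - 864)
  x**3 + 28x**2 + 259x + 792 = (-(1/12)x - 11/12)(-12x**2 - 204x - 864) + (0)
Last nonzero remainder: -12x**2 - 204x - 864. Dividing through by -12 gives the monic gcd x**2 + 17x + 72.

x**2 + 17x + 72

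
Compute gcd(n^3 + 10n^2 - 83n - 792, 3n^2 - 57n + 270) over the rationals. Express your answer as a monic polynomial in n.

Repeated division with remainder:
  n^3 + 10n^2 - 83n - 792 = ((1/3)n + 29/3)(3n^2 - 57n + 270) + (378n - 3402)
  3n^2 - 57n + 270 = ((1/126)n - 5/63)(378n - 3402) + (0)
Last nonzero remainder: 378n - 3402. Dividing through by 378 gives the monic gcd n - 9.

n - 9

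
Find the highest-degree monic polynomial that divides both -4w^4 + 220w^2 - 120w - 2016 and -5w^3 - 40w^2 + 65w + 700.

w^2 + 3w - 28

Apply the Euclidean algorithm:
  -4w^4 + 220w^2 - 120w - 2016 = ((4/5)w - 32/5)(-5w^3 - 40w^2 + 65w + 700) + (-88w^2 - 264w + 2464)
  -5w^3 - 40w^2 + 65w + 700 = ((5/88)w + 25/88)(-88w^2 - 264w + 2464) + (0)
Last nonzero remainder: -88w^2 - 264w + 2464. Dividing through by -88 gives the monic gcd w^2 + 3w - 28.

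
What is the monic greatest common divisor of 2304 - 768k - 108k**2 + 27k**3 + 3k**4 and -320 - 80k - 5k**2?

Apply the Euclidean algorithm:
  3k**4 + 27k**3 - 108k**2 - 768k + 2304 = (-(3/5)k**2 + (21/5)k - 36/5)(-5k**2 - 80k - 320) + (0)
Last nonzero remainder: -5k**2 - 80k - 320. Dividing through by -5 gives the monic gcd k**2 + 16k + 64.

64 + 16k + k**2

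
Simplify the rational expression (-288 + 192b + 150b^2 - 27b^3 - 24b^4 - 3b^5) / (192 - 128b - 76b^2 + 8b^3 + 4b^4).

(24 - 6b - 3b^2)/(-16 + 4b)

By polynomial division,
  -3b^5 - 24b^4 - 27b^3 + 150b^2 + 192b - 288 = (-(3/4)b - 9/2)(4b^4 + 8b^3 - 76b^2 - 128b + 192) + (-48b^3 - 288b^2 - 240b + 576)
  4b^4 + 8b^3 - 76b^2 - 128b + 192 = (-(1/12)b + 1/3)(-48b^3 - 288b^2 - 240b + 576) + (0)
Last nonzero remainder: -48b^3 - 288b^2 - 240b + 576. Dividing through by -48 gives the monic gcd b^3 + 6b^2 + 5b - 12.
Cancel b^3 + 6b^2 + 5b - 12 from numerator and denominator to get the reduced form.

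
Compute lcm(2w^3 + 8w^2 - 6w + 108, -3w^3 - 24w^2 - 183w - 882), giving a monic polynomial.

w^5 + 6w^4 + 54w^3 + 244w^2 - 39w + 2646

Euclidean algorithm in ℚ[w]:
  2w^3 + 8w^2 - 6w + 108 = (-2/3)(-3w^3 - 24w^2 - 183w - 882) + (-8w^2 - 128w - 480)
  -3w^3 - 24w^2 - 183w - 882 = ((3/8)w - 3)(-8w^2 - 128w - 480) + (-387w - 2322)
  -8w^2 - 128w - 480 = ((8/387)w + 80/387)(-387w - 2322) + (0)
Last nonzero remainder: -387w - 2322. Dividing through by -387 gives the monic gcd w + 6.
Then lcm(f, g) = f·g / gcd(f, g); expanding and making the result monic gives the answer.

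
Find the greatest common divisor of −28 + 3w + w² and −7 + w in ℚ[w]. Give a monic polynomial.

Euclidean algorithm in ℚ[w]:
  w² + 3w − 28 = (w + 10)(w − 7) + (42)
  w − 7 = ((1/42)w − 1/6)(42) + (0)
The last nonzero remainder is the constant 42, so the polynomials are coprime and gcd = 1.

1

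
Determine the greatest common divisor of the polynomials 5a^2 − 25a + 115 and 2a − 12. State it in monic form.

Repeated division with remainder:
  5a^2 − 25a + 115 = ((5/2)a + 5/2)(2a − 12) + (145)
  2a − 12 = ((2/145)a − 12/145)(145) + (0)
The last nonzero remainder is the constant 145, so the polynomials are coprime and gcd = 1.

1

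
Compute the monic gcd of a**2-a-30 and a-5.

Repeated division with remainder:
  a**2-a-30 = (a+4)(a-5) + (-10)
  a-5 = (-(1/10)a+1/2)(-10) + (0)
The last nonzero remainder is the constant -10, so the polynomials are coprime and gcd = 1.

1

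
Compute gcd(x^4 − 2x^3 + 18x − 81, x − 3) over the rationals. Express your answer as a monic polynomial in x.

x − 3

Repeated division with remainder:
  x^4 − 2x^3 + 18x − 81 = (x^3 + x^2 + 3x + 27)(x − 3) + (0)
The last nonzero remainder x − 3 is already monic.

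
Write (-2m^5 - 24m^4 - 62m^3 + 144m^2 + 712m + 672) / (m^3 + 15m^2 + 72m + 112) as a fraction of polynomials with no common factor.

Repeated division with remainder:
  -2m^5 - 24m^4 - 62m^3 + 144m^2 + 712m + 672 = (-2m^2 + 6m - 8)(m^3 + 15m^2 + 72m + 112) + (56m^2 + 616m + 1568)
  m^3 + 15m^2 + 72m + 112 = ((1/56)m + 1/14)(56m^2 + 616m + 1568) + (0)
Last nonzero remainder: 56m^2 + 616m + 1568. Dividing through by 56 gives the monic gcd m^2 + 11m + 28.
Cancel m^2 + 11m + 28 from numerator and denominator to get the reduced form.

(-2m^3 - 2m^2 + 16m + 24)/(m + 4)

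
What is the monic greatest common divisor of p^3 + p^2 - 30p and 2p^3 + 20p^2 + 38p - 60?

p + 6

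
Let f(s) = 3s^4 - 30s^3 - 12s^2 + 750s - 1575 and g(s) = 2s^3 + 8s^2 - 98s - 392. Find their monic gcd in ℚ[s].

s - 7

By polynomial division,
  3s^4 - 30s^3 - 12s^2 + 750s - 1575 = ((3/2)s - 21)(2s^3 + 8s^2 - 98s - 392) + (303s^2 - 720s - 9807)
  2s^3 + 8s^2 - 98s - 392 = ((2/303)s + 1288/30603)(303s^2 - 720s - 9807) + (-(30240/10201)s + 211680/10201)
  303s^2 - 720s - 9807 = (-(1030301/10080)s - 4763867/10080)(-(30240/10201)s + 211680/10201) + (0)
Last nonzero remainder: -(30240/10201)s + 211680/10201. Dividing through by -30240/10201 gives the monic gcd s - 7.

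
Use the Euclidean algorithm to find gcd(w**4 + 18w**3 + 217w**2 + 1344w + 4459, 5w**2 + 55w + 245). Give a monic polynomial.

w**2 + 11w + 49

Apply the Euclidean algorithm:
  w**4 + 18w**3 + 217w**2 + 1344w + 4459 = ((1/5)w**2 + (7/5)w + 91/5)(5w**2 + 55w + 245) + (0)
Last nonzero remainder: 5w**2 + 55w + 245. Dividing through by 5 gives the monic gcd w**2 + 11w + 49.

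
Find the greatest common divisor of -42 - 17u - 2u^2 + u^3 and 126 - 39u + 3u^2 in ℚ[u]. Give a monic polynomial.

-6 + u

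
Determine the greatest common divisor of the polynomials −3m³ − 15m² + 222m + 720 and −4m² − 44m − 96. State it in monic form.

m + 3

By polynomial division,
  −3m³ − 15m² + 222m + 720 = ((3/4)m − 9/2)(−4m² − 44m − 96) + (96m + 288)
  −4m² − 44m − 96 = (−(1/24)m − 1/3)(96m + 288) + (0)
Last nonzero remainder: 96m + 288. Dividing through by 96 gives the monic gcd m + 3.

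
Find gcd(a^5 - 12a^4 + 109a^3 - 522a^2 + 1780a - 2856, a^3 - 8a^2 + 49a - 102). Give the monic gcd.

a^3 - 8a^2 + 49a - 102

Apply the Euclidean algorithm:
  a^5 - 12a^4 + 109a^3 - 522a^2 + 1780a - 2856 = (a^2 - 4a + 28)(a^3 - 8a^2 + 49a - 102) + (0)
The last nonzero remainder a^3 - 8a^2 + 49a - 102 is already monic.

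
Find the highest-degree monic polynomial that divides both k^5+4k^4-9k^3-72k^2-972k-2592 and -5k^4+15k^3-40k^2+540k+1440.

Repeated division with remainder:
  k^5+4k^4-9k^3-72k^2-972k-2592 = (-(1/5)k-7/5)(-5k^4+15k^3-40k^2+540k+1440) + (4k^3-20k^2+72k-576)
  -5k^4+15k^3-40k^2+540k+1440 = (-(5/4)k-5/2)(4k^3-20k^2+72k-576) + (0)
Last nonzero remainder: 4k^3-20k^2+72k-576. Dividing through by 4 gives the monic gcd k^3-5k^2+18k-144.

k^3-5k^2+18k-144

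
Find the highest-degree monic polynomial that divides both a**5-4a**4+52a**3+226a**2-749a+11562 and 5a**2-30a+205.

Repeated division with remainder:
  a**5-4a**4+52a**3+226a**2-749a+11562 = ((1/5)a**3+(2/5)a**2+(23/5)a+282/5)(5a**2-30a+205) + (0)
Last nonzero remainder: 5a**2-30a+205. Dividing through by 5 gives the monic gcd a**2-6a+41.

a**2-6a+41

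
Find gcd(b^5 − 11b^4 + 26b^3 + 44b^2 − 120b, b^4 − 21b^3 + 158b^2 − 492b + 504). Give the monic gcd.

By polynomial division,
  b^5 − 11b^4 + 26b^3 + 44b^2 − 120b = (b + 10)(b^4 − 21b^3 + 158b^2 − 492b + 504) + (78b^3 − 1044b^2 + 4296b − 5040)
  b^4 − 21b^3 + 158b^2 − 492b + 504 = ((1/78)b − 33/338)(78b^3 − 1044b^2 + 4296b − 5040) + ((168/169)b^2 − (1344/169)b + 2016/169)
  78b^3 − 1044b^2 + 4296b − 5040 = ((2197/28)b − 845/2)((168/169)b^2 − (1344/169)b + 2016/169) + (0)
Last nonzero remainder: (168/169)b^2 − (1344/169)b + 2016/169. Dividing through by 168/169 gives the monic gcd b^2 − 8b + 12.

b^2 − 8b + 12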